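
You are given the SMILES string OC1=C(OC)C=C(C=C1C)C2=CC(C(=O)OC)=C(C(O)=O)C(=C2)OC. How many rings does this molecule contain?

2

In SMILES, each pair of matching ring-closure digits denotes one ring-closing bond; the number of such bonds equals the number of independent rings.
Ring-closure bonds here: 2.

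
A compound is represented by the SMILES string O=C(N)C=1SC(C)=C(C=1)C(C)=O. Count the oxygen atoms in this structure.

2

Scan the SMILES for O atoms (remember two-letter symbols like Cl and Br are single atoms).
Oxygen count: 2.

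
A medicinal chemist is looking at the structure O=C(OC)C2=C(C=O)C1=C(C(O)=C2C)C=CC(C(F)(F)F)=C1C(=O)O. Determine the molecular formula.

C16H11F3O6

Walk through each heavy atom and fill implicit hydrogens from standard valence (C 4, N 3, O 2, S 2, halogen 1):
  atom 1: O, bond orders sum to 2 (valence 2) → 0 H
  atom 2: C, bond orders sum to 4 (valence 4) → 0 H
  atom 3: O, bond orders sum to 2 (valence 2) → 0 H
  atom 4: C, bond orders sum to 1 (valence 4) → 3 H
  atom 5: C, bond orders sum to 4 (valence 4) → 0 H
  atom 6: C, bond orders sum to 4 (valence 4) → 0 H
  atom 7: C, bond orders sum to 3 (valence 4) → 1 H
  atom 8: O, bond orders sum to 2 (valence 2) → 0 H
  atom 9: C, bond orders sum to 4 (valence 4) → 0 H
  atom 10: C, bond orders sum to 4 (valence 4) → 0 H
  atom 11: C, bond orders sum to 4 (valence 4) → 0 H
  atom 12: O, bond orders sum to 1 (valence 2) → 1 H
  atom 13: C, bond orders sum to 4 (valence 4) → 0 H
  atom 14: C, bond orders sum to 1 (valence 4) → 3 H
  atom 15: C, bond orders sum to 3 (valence 4) → 1 H
  atom 16: C, bond orders sum to 3 (valence 4) → 1 H
  atom 17: C, bond orders sum to 4 (valence 4) → 0 H
  atom 18: C, bond orders sum to 4 (valence 4) → 0 H
  atom 19: F (halogen, monovalent) → 0 H
  atom 20: F (halogen, monovalent) → 0 H
  atom 21: F (halogen, monovalent) → 0 H
  atom 22: C, bond orders sum to 4 (valence 4) → 0 H
  atom 23: C, bond orders sum to 4 (valence 4) → 0 H
  atom 24: O, bond orders sum to 2 (valence 2) → 0 H
  atom 25: O, bond orders sum to 1 (valence 2) → 1 H
Totals → C:16, H:11, F:3, O:6.
In Hill order: C16H11F3O6.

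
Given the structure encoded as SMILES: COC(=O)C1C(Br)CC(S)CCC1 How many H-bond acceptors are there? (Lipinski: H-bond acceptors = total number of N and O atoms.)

N atoms: 0; O atoms: 2.
Lipinski HBA = 0 + 2 = 2.

2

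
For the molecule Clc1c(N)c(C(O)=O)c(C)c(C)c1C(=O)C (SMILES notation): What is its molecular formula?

C11H12ClNO3

Walk through each heavy atom and fill implicit hydrogens from standard valence (C 4, N 3, O 2, S 2, halogen 1); for lowercase aromatic atoms, an aromatic c carries 1 H when it has two neighbours and 0 H with three, and aromatic n carries 0 H:
  atom 1: Cl (halogen, monovalent) → 0 H
  atom 2: aromatic c, 3 neighbours → 0 H
  atom 3: aromatic c, 3 neighbours → 0 H
  atom 4: N, bond orders sum to 1 (valence 3) → 2 H
  atom 5: aromatic c, 3 neighbours → 0 H
  atom 6: C, bond orders sum to 4 (valence 4) → 0 H
  atom 7: O, bond orders sum to 1 (valence 2) → 1 H
  atom 8: O, bond orders sum to 2 (valence 2) → 0 H
  atom 9: aromatic c, 3 neighbours → 0 H
  atom 10: C, bond orders sum to 1 (valence 4) → 3 H
  atom 11: aromatic c, 3 neighbours → 0 H
  atom 12: C, bond orders sum to 1 (valence 4) → 3 H
  atom 13: aromatic c, 3 neighbours → 0 H
  atom 14: C, bond orders sum to 4 (valence 4) → 0 H
  atom 15: O, bond orders sum to 2 (valence 2) → 0 H
  atom 16: C, bond orders sum to 1 (valence 4) → 3 H
Totals → C:11, H:12, Cl:1, N:1, O:3.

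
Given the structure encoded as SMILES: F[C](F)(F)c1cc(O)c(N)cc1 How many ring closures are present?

1

In SMILES, each pair of matching ring-closure digits denotes one ring-closing bond; the number of such bonds equals the number of independent rings.
Ring-closure bonds here: 1.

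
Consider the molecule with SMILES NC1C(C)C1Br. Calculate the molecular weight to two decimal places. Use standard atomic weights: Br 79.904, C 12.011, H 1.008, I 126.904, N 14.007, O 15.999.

150.02 g/mol

First, the molecular formula is C4H8BrN (counting implicit H from valence).
  Br: 1 × 79.904 = 79.904
  C: 4 × 12.011 = 48.044
  H: 8 × 1.008 = 8.064
  N: 1 × 14.007 = 14.007
Sum: 1×79.904 + 4×12.011 + 8×1.008 + 1×14.007 = 150.019 → 150.02 g/mol.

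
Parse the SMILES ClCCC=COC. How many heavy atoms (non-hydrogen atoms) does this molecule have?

Every atom symbol written in the SMILES (organic subset) is one heavy atom; implicit H are not written.
Heavy atoms by element → C:5, Cl:1, O:1.
Total: 7.

7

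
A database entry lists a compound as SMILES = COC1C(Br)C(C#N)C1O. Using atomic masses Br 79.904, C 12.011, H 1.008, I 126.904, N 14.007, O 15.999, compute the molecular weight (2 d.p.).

First, the molecular formula is C6H8BrNO2 (counting implicit H from valence).
  Br: 1 × 79.904 = 79.904
  C: 6 × 12.011 = 72.066
  H: 8 × 1.008 = 8.064
  N: 1 × 14.007 = 14.007
  O: 2 × 15.999 = 31.998
Sum: 1×79.904 + 6×12.011 + 8×1.008 + 1×14.007 + 2×15.999 = 206.039 → 206.04 g/mol.

206.04 g/mol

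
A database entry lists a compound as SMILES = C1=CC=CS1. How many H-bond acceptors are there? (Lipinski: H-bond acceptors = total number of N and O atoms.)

0

N atoms: 0; O atoms: 0.
Lipinski HBA = 0 + 0 = 0.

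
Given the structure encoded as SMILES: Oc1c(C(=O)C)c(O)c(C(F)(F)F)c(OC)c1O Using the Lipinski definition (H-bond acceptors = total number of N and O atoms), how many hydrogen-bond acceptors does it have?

5

N atoms: 0; O atoms: 5.
Lipinski HBA = 0 + 5 = 5.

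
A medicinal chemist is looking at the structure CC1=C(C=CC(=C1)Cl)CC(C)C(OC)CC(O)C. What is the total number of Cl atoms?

1

Scan the SMILES for Cl atoms (remember two-letter symbols like Cl and Br are single atoms).
Chlorine count: 1.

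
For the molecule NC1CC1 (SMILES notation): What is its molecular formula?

C3H7N

Walk through each heavy atom and fill implicit hydrogens from standard valence (C 4, N 3, O 2, S 2, halogen 1):
  atom 1: N, bond orders sum to 1 (valence 3) → 2 H
  atom 2: C, bond orders sum to 3 (valence 4) → 1 H
  atom 3: C, bond orders sum to 2 (valence 4) → 2 H
  atom 4: C, bond orders sum to 2 (valence 4) → 2 H
Totals → C:3, H:7, N:1.
In Hill order: C3H7N.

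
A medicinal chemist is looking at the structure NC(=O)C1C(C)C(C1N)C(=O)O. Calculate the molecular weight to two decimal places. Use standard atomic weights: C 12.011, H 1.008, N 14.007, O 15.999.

First, the molecular formula is C7H12N2O3 (counting implicit H from valence).
  C: 7 × 12.011 = 84.077
  H: 12 × 1.008 = 12.096
  N: 2 × 14.007 = 28.014
  O: 3 × 15.999 = 47.997
Sum: 7×12.011 + 12×1.008 + 2×14.007 + 3×15.999 = 172.184 → 172.18 g/mol.

172.18 g/mol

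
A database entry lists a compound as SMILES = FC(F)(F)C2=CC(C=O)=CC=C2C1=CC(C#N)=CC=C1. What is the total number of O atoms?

Scan the SMILES for O atoms (remember two-letter symbols like Cl and Br are single atoms).
Oxygen count: 1.

1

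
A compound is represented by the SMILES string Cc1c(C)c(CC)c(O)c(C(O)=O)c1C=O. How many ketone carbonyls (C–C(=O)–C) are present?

0

Scan the SMILES for the ketone motif — none present.
Groups that are present: 1 aldehyde, 1 carboxylic acid, 1 hydroxyl.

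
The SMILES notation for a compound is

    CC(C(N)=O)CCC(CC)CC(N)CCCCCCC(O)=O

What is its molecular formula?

C17H34N2O3

Walk through each heavy atom and fill implicit hydrogens from standard valence (C 4, N 3, O 2, S 2, halogen 1):
  atom 1: C, bond orders sum to 1 (valence 4) → 3 H
  atom 2: C, bond orders sum to 3 (valence 4) → 1 H
  atom 3: C, bond orders sum to 4 (valence 4) → 0 H
  atom 4: N, bond orders sum to 1 (valence 3) → 2 H
  atom 5: O, bond orders sum to 2 (valence 2) → 0 H
  atom 6: C, bond orders sum to 2 (valence 4) → 2 H
  atom 7: C, bond orders sum to 2 (valence 4) → 2 H
  atom 8: C, bond orders sum to 3 (valence 4) → 1 H
  atom 9: C, bond orders sum to 2 (valence 4) → 2 H
  atom 10: C, bond orders sum to 1 (valence 4) → 3 H
  atom 11: C, bond orders sum to 2 (valence 4) → 2 H
  atom 12: C, bond orders sum to 3 (valence 4) → 1 H
  atom 13: N, bond orders sum to 1 (valence 3) → 2 H
  atom 14: C, bond orders sum to 2 (valence 4) → 2 H
  atom 15: C, bond orders sum to 2 (valence 4) → 2 H
  atom 16: C, bond orders sum to 2 (valence 4) → 2 H
  atom 17: C, bond orders sum to 2 (valence 4) → 2 H
  atom 18: C, bond orders sum to 2 (valence 4) → 2 H
  atom 19: C, bond orders sum to 2 (valence 4) → 2 H
  atom 20: C, bond orders sum to 4 (valence 4) → 0 H
  atom 21: O, bond orders sum to 1 (valence 2) → 1 H
  atom 22: O, bond orders sum to 2 (valence 2) → 0 H
Totals → C:17, H:34, N:2, O:3.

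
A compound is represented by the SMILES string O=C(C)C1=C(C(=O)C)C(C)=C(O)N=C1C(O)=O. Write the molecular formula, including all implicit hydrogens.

Walk through each heavy atom and fill implicit hydrogens from standard valence (C 4, N 3, O 2, S 2, halogen 1):
  atom 1: O, bond orders sum to 2 (valence 2) → 0 H
  atom 2: C, bond orders sum to 4 (valence 4) → 0 H
  atom 3: C, bond orders sum to 1 (valence 4) → 3 H
  atom 4: C, bond orders sum to 4 (valence 4) → 0 H
  atom 5: C, bond orders sum to 4 (valence 4) → 0 H
  atom 6: C, bond orders sum to 4 (valence 4) → 0 H
  atom 7: O, bond orders sum to 2 (valence 2) → 0 H
  atom 8: C, bond orders sum to 1 (valence 4) → 3 H
  atom 9: C, bond orders sum to 4 (valence 4) → 0 H
  atom 10: C, bond orders sum to 1 (valence 4) → 3 H
  atom 11: C, bond orders sum to 4 (valence 4) → 0 H
  atom 12: O, bond orders sum to 1 (valence 2) → 1 H
  atom 13: N, bond orders sum to 3 (valence 3) → 0 H
  atom 14: C, bond orders sum to 4 (valence 4) → 0 H
  atom 15: C, bond orders sum to 4 (valence 4) → 0 H
  atom 16: O, bond orders sum to 1 (valence 2) → 1 H
  atom 17: O, bond orders sum to 2 (valence 2) → 0 H
Totals → C:11, H:11, N:1, O:5.

C11H11NO5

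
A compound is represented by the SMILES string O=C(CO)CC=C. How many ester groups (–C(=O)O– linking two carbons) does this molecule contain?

Scan the SMILES for the ester motif — none present.
Groups that are present: 1 alkene, 1 hydroxyl, 1 ketone.

0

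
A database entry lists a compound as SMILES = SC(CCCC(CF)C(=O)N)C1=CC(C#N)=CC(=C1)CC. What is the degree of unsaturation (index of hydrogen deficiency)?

7

Degree of unsaturation = (number of rings) + (number of π bonds).
Ring closures in the SMILES: 1.
π bonds: 4 double bonds (each 1 DoU), 1 triple bond (each 2 DoU) → 6 DoU from unsaturation.
Total DoU = 1 + 6 = 7.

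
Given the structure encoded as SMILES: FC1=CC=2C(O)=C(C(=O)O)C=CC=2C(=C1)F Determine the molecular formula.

C11H6F2O3

Walk through each heavy atom and fill implicit hydrogens from standard valence (C 4, N 3, O 2, S 2, halogen 1):
  atom 1: F (halogen, monovalent) → 0 H
  atom 2: C, bond orders sum to 4 (valence 4) → 0 H
  atom 3: C, bond orders sum to 3 (valence 4) → 1 H
  atom 4: C, bond orders sum to 4 (valence 4) → 0 H
  atom 5: C, bond orders sum to 4 (valence 4) → 0 H
  atom 6: O, bond orders sum to 1 (valence 2) → 1 H
  atom 7: C, bond orders sum to 4 (valence 4) → 0 H
  atom 8: C, bond orders sum to 4 (valence 4) → 0 H
  atom 9: O, bond orders sum to 2 (valence 2) → 0 H
  atom 10: O, bond orders sum to 1 (valence 2) → 1 H
  atom 11: C, bond orders sum to 3 (valence 4) → 1 H
  atom 12: C, bond orders sum to 3 (valence 4) → 1 H
  atom 13: C, bond orders sum to 4 (valence 4) → 0 H
  atom 14: C, bond orders sum to 4 (valence 4) → 0 H
  atom 15: C, bond orders sum to 3 (valence 4) → 1 H
  atom 16: F (halogen, monovalent) → 0 H
Totals → C:11, H:6, F:2, O:3.
In Hill order: C11H6F2O3.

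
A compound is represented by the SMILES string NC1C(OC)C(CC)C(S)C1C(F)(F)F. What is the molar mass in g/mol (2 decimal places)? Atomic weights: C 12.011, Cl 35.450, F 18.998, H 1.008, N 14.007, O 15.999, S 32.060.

First, the molecular formula is C9H16F3NOS (counting implicit H from valence).
  C: 9 × 12.011 = 108.099
  F: 3 × 18.998 = 56.994
  H: 16 × 1.008 = 16.128
  N: 1 × 14.007 = 14.007
  O: 1 × 15.999 = 15.999
  S: 1 × 32.060 = 32.060
Sum: 9×12.011 + 3×18.998 + 16×1.008 + 1×14.007 + 1×15.999 + 1×32.060 = 243.287 → 243.29 g/mol.

243.29 g/mol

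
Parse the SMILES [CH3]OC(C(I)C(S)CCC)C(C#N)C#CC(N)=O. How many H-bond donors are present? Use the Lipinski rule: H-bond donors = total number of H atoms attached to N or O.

Donors: find every N or O and count the H atoms it carries.
  atom 2 (O): bond orders sum to 2 → 0 H
  atom 13 (N): bond orders sum to 3 → 0 H
  atom 17 (N): bond orders sum to 1 → 2 H
  atom 18 (O): bond orders sum to 2 → 0 H
Lipinski HBD = 2.

2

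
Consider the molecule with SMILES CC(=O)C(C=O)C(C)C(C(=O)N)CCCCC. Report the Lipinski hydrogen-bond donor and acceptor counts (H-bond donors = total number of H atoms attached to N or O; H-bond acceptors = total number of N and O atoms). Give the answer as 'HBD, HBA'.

Donors: find every N or O and count the H atoms it carries.
  atom 3 (O): bond orders sum to 2 → 0 H
  atom 6 (O): bond orders sum to 2 → 0 H
  atom 11 (O): bond orders sum to 2 → 0 H
  atom 12 (N): bond orders sum to 1 → 2 H
Lipinski HBD = 2.
Acceptors: N atoms = 1, O atoms = 3 → HBA = 4.

2, 4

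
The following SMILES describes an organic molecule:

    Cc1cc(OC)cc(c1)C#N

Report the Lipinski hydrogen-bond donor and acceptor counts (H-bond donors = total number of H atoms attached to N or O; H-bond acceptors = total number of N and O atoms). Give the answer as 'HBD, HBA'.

Donors: find every N or O and count the H atoms it carries.
  atom 5 (O): bond orders sum to 2 → 0 H
  atom 11 (N): bond orders sum to 3 → 0 H
Lipinski HBD = 0.
Acceptors: N atoms = 1, O atoms = 1 → HBA = 2.

0, 2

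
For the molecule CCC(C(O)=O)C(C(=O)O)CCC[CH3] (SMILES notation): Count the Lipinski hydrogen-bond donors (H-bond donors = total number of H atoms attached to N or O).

2

Donors: find every N or O and count the H atoms it carries.
  atom 5 (O): bond orders sum to 1 → 1 H
  atom 6 (O): bond orders sum to 2 → 0 H
  atom 9 (O): bond orders sum to 2 → 0 H
  atom 10 (O): bond orders sum to 1 → 1 H
Lipinski HBD = 2.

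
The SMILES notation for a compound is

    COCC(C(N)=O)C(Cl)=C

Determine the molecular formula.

Walk through each heavy atom and fill implicit hydrogens from standard valence (C 4, N 3, O 2, S 2, halogen 1):
  atom 1: C, bond orders sum to 1 (valence 4) → 3 H
  atom 2: O, bond orders sum to 2 (valence 2) → 0 H
  atom 3: C, bond orders sum to 2 (valence 4) → 2 H
  atom 4: C, bond orders sum to 3 (valence 4) → 1 H
  atom 5: C, bond orders sum to 4 (valence 4) → 0 H
  atom 6: N, bond orders sum to 1 (valence 3) → 2 H
  atom 7: O, bond orders sum to 2 (valence 2) → 0 H
  atom 8: C, bond orders sum to 4 (valence 4) → 0 H
  atom 9: Cl (halogen, monovalent) → 0 H
  atom 10: C, bond orders sum to 2 (valence 4) → 2 H
Totals → C:6, H:10, Cl:1, N:1, O:2.
In Hill order: C6H10ClNO2.

C6H10ClNO2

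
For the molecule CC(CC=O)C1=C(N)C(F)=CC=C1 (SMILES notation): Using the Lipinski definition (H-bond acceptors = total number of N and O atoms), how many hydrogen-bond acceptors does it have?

2

N atoms: 1; O atoms: 1.
Lipinski HBA = 1 + 1 = 2.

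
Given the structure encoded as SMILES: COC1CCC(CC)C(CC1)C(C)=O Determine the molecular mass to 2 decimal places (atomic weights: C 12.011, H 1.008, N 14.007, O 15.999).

First, the molecular formula is C12H22O2 (counting implicit H from valence).
  C: 12 × 12.011 = 144.132
  H: 22 × 1.008 = 22.176
  O: 2 × 15.999 = 31.998
Sum: 12×12.011 + 22×1.008 + 2×15.999 = 198.306 → 198.31 g/mol.

198.31 g/mol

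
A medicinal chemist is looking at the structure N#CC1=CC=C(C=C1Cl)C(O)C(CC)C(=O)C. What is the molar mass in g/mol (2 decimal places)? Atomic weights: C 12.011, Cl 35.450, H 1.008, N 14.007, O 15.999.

251.71 g/mol

First, the molecular formula is C13H14ClNO2 (counting implicit H from valence).
  C: 13 × 12.011 = 156.143
  Cl: 1 × 35.450 = 35.450
  H: 14 × 1.008 = 14.112
  N: 1 × 14.007 = 14.007
  O: 2 × 15.999 = 31.998
Sum: 13×12.011 + 1×35.450 + 14×1.008 + 1×14.007 + 2×15.999 = 251.710 → 251.71 g/mol.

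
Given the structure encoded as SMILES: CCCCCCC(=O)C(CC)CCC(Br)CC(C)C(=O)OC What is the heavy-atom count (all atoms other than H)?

Every atom symbol written in the SMILES (organic subset) is one heavy atom; implicit H are not written.
Heavy atoms by element → Br:1, C:18, O:3.
Total: 22.

22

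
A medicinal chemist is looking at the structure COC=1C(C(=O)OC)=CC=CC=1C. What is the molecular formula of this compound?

C10H12O3

Walk through each heavy atom and fill implicit hydrogens from standard valence (C 4, N 3, O 2, S 2, halogen 1):
  atom 1: C, bond orders sum to 1 (valence 4) → 3 H
  atom 2: O, bond orders sum to 2 (valence 2) → 0 H
  atom 3: C, bond orders sum to 4 (valence 4) → 0 H
  atom 4: C, bond orders sum to 4 (valence 4) → 0 H
  atom 5: C, bond orders sum to 4 (valence 4) → 0 H
  atom 6: O, bond orders sum to 2 (valence 2) → 0 H
  atom 7: O, bond orders sum to 2 (valence 2) → 0 H
  atom 8: C, bond orders sum to 1 (valence 4) → 3 H
  atom 9: C, bond orders sum to 3 (valence 4) → 1 H
  atom 10: C, bond orders sum to 3 (valence 4) → 1 H
  atom 11: C, bond orders sum to 3 (valence 4) → 1 H
  atom 12: C, bond orders sum to 4 (valence 4) → 0 H
  atom 13: C, bond orders sum to 1 (valence 4) → 3 H
Totals → C:10, H:12, O:3.
In Hill order: C10H12O3.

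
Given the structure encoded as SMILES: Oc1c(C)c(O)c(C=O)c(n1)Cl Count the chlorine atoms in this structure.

1

Scan the SMILES for Cl atoms (remember two-letter symbols like Cl and Br are single atoms).
Chlorine count: 1.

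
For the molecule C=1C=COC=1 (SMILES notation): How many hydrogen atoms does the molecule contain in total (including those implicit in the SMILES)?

Walk through each heavy atom and fill implicit hydrogens from standard valence (C 4, N 3, O 2, S 2, halogen 1):
  atom 1: C, bond orders sum to 3 (valence 4) → 1 H
  atom 2: C, bond orders sum to 3 (valence 4) → 1 H
  atom 3: C, bond orders sum to 3 (valence 4) → 1 H
  atom 4: O, bond orders sum to 2 (valence 2) → 0 H
  atom 5: C, bond orders sum to 3 (valence 4) → 1 H
Total hydrogens: 4.

4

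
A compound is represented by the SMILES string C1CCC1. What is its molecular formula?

Walk through each heavy atom and fill implicit hydrogens from standard valence (C 4, N 3, O 2, S 2, halogen 1):
  atom 1: C, bond orders sum to 2 (valence 4) → 2 H
  atom 2: C, bond orders sum to 2 (valence 4) → 2 H
  atom 3: C, bond orders sum to 2 (valence 4) → 2 H
  atom 4: C, bond orders sum to 2 (valence 4) → 2 H
Totals → C:4, H:8.
In Hill order: C4H8.

C4H8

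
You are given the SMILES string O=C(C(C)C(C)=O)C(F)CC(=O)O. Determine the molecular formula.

Walk through each heavy atom and fill implicit hydrogens from standard valence (C 4, N 3, O 2, S 2, halogen 1):
  atom 1: O, bond orders sum to 2 (valence 2) → 0 H
  atom 2: C, bond orders sum to 4 (valence 4) → 0 H
  atom 3: C, bond orders sum to 3 (valence 4) → 1 H
  atom 4: C, bond orders sum to 1 (valence 4) → 3 H
  atom 5: C, bond orders sum to 4 (valence 4) → 0 H
  atom 6: C, bond orders sum to 1 (valence 4) → 3 H
  atom 7: O, bond orders sum to 2 (valence 2) → 0 H
  atom 8: C, bond orders sum to 3 (valence 4) → 1 H
  atom 9: F (halogen, monovalent) → 0 H
  atom 10: C, bond orders sum to 2 (valence 4) → 2 H
  atom 11: C, bond orders sum to 4 (valence 4) → 0 H
  atom 12: O, bond orders sum to 2 (valence 2) → 0 H
  atom 13: O, bond orders sum to 1 (valence 2) → 1 H
Totals → C:8, H:11, F:1, O:4.

C8H11FO4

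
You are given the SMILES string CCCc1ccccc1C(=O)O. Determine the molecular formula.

Walk through each heavy atom and fill implicit hydrogens from standard valence (C 4, N 3, O 2, S 2, halogen 1); for lowercase aromatic atoms, an aromatic c carries 1 H when it has two neighbours and 0 H with three, and aromatic n carries 0 H:
  atom 1: C, bond orders sum to 1 (valence 4) → 3 H
  atom 2: C, bond orders sum to 2 (valence 4) → 2 H
  atom 3: C, bond orders sum to 2 (valence 4) → 2 H
  atom 4: aromatic c, 3 neighbours → 0 H
  atom 5: aromatic c, 2 neighbours → 1 H
  atom 6: aromatic c, 2 neighbours → 1 H
  atom 7: aromatic c, 2 neighbours → 1 H
  atom 8: aromatic c, 2 neighbours → 1 H
  atom 9: aromatic c, 3 neighbours → 0 H
  atom 10: C, bond orders sum to 4 (valence 4) → 0 H
  atom 11: O, bond orders sum to 2 (valence 2) → 0 H
  atom 12: O, bond orders sum to 1 (valence 2) → 1 H
Totals → C:10, H:12, O:2.
In Hill order: C10H12O2.

C10H12O2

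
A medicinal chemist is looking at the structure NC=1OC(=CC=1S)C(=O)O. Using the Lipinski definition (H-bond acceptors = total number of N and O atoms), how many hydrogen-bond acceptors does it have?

N atoms: 1; O atoms: 3.
Lipinski HBA = 1 + 3 = 4.

4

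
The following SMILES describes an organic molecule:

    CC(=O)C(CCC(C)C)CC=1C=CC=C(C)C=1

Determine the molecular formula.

Walk through each heavy atom and fill implicit hydrogens from standard valence (C 4, N 3, O 2, S 2, halogen 1):
  atom 1: C, bond orders sum to 1 (valence 4) → 3 H
  atom 2: C, bond orders sum to 4 (valence 4) → 0 H
  atom 3: O, bond orders sum to 2 (valence 2) → 0 H
  atom 4: C, bond orders sum to 3 (valence 4) → 1 H
  atom 5: C, bond orders sum to 2 (valence 4) → 2 H
  atom 6: C, bond orders sum to 2 (valence 4) → 2 H
  atom 7: C, bond orders sum to 3 (valence 4) → 1 H
  atom 8: C, bond orders sum to 1 (valence 4) → 3 H
  atom 9: C, bond orders sum to 1 (valence 4) → 3 H
  atom 10: C, bond orders sum to 2 (valence 4) → 2 H
  atom 11: C, bond orders sum to 4 (valence 4) → 0 H
  atom 12: C, bond orders sum to 3 (valence 4) → 1 H
  atom 13: C, bond orders sum to 3 (valence 4) → 1 H
  atom 14: C, bond orders sum to 3 (valence 4) → 1 H
  atom 15: C, bond orders sum to 4 (valence 4) → 0 H
  atom 16: C, bond orders sum to 1 (valence 4) → 3 H
  atom 17: C, bond orders sum to 3 (valence 4) → 1 H
Totals → C:16, H:24, O:1.
In Hill order: C16H24O.

C16H24O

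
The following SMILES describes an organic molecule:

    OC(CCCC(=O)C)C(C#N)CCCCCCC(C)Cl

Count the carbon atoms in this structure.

16

Count every carbon token in the SMILES (each C, including those in ring-closure positions and inside branches).
Carbon count: 16.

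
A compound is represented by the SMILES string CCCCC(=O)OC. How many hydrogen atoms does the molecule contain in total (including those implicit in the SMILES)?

12

Walk through each heavy atom and fill implicit hydrogens from standard valence (C 4, N 3, O 2, S 2, halogen 1):
  atom 1: C, bond orders sum to 1 (valence 4) → 3 H
  atom 2: C, bond orders sum to 2 (valence 4) → 2 H
  atom 3: C, bond orders sum to 2 (valence 4) → 2 H
  atom 4: C, bond orders sum to 2 (valence 4) → 2 H
  atom 5: C, bond orders sum to 4 (valence 4) → 0 H
  atom 6: O, bond orders sum to 2 (valence 2) → 0 H
  atom 7: O, bond orders sum to 2 (valence 2) → 0 H
  atom 8: C, bond orders sum to 1 (valence 4) → 3 H
Total hydrogens: 12.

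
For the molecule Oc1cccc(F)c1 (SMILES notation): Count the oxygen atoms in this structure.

1

Scan the SMILES for O atoms (remember two-letter symbols like Cl and Br are single atoms).
Oxygen count: 1.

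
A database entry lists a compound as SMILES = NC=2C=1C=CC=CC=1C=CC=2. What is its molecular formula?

Walk through each heavy atom and fill implicit hydrogens from standard valence (C 4, N 3, O 2, S 2, halogen 1):
  atom 1: N, bond orders sum to 1 (valence 3) → 2 H
  atom 2: C, bond orders sum to 4 (valence 4) → 0 H
  atom 3: C, bond orders sum to 4 (valence 4) → 0 H
  atom 4: C, bond orders sum to 3 (valence 4) → 1 H
  atom 5: C, bond orders sum to 3 (valence 4) → 1 H
  atom 6: C, bond orders sum to 3 (valence 4) → 1 H
  atom 7: C, bond orders sum to 3 (valence 4) → 1 H
  atom 8: C, bond orders sum to 4 (valence 4) → 0 H
  atom 9: C, bond orders sum to 3 (valence 4) → 1 H
  atom 10: C, bond orders sum to 3 (valence 4) → 1 H
  atom 11: C, bond orders sum to 3 (valence 4) → 1 H
Totals → C:10, H:9, N:1.

C10H9N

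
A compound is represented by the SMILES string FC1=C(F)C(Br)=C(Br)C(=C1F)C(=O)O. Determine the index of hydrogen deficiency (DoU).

5

Degree of unsaturation = (number of rings) + (number of π bonds).
Ring closures in the SMILES: 1.
π bonds: 4 double bonds (each 1 DoU) → 4 DoU from unsaturation.
Total DoU = 1 + 4 = 5.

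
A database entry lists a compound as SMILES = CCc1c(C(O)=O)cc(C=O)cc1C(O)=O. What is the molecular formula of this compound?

C11H10O5

Walk through each heavy atom and fill implicit hydrogens from standard valence (C 4, N 3, O 2, S 2, halogen 1); for lowercase aromatic atoms, an aromatic c carries 1 H when it has two neighbours and 0 H with three, and aromatic n carries 0 H:
  atom 1: C, bond orders sum to 1 (valence 4) → 3 H
  atom 2: C, bond orders sum to 2 (valence 4) → 2 H
  atom 3: aromatic c, 3 neighbours → 0 H
  atom 4: aromatic c, 3 neighbours → 0 H
  atom 5: C, bond orders sum to 4 (valence 4) → 0 H
  atom 6: O, bond orders sum to 1 (valence 2) → 1 H
  atom 7: O, bond orders sum to 2 (valence 2) → 0 H
  atom 8: aromatic c, 2 neighbours → 1 H
  atom 9: aromatic c, 3 neighbours → 0 H
  atom 10: C, bond orders sum to 3 (valence 4) → 1 H
  atom 11: O, bond orders sum to 2 (valence 2) → 0 H
  atom 12: aromatic c, 2 neighbours → 1 H
  atom 13: aromatic c, 3 neighbours → 0 H
  atom 14: C, bond orders sum to 4 (valence 4) → 0 H
  atom 15: O, bond orders sum to 1 (valence 2) → 1 H
  atom 16: O, bond orders sum to 2 (valence 2) → 0 H
Totals → C:11, H:10, O:5.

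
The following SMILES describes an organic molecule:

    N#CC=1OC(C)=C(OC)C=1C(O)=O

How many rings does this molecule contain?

In SMILES, each pair of matching ring-closure digits denotes one ring-closing bond; the number of such bonds equals the number of independent rings.
Ring-closure bonds here: 1.

1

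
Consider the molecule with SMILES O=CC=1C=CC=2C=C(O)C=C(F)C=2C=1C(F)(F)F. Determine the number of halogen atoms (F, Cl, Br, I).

4

Halogen atoms appear at heavy-atom positions 12, 16, 17, 18 (4×F).
Other groups present: 1 aldehyde, 1 hydroxyl.
Halogen count: 4.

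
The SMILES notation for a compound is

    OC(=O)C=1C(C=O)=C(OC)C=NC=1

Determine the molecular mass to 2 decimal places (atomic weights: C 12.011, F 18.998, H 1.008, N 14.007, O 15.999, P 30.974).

First, the molecular formula is C8H7NO4 (counting implicit H from valence).
  C: 8 × 12.011 = 96.088
  H: 7 × 1.008 = 7.056
  N: 1 × 14.007 = 14.007
  O: 4 × 15.999 = 63.996
Sum: 8×12.011 + 7×1.008 + 1×14.007 + 4×15.999 = 181.147 → 181.15 g/mol.

181.15 g/mol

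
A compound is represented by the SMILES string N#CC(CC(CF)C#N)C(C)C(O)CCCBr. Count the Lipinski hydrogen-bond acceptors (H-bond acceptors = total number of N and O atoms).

3

N atoms: 2; O atoms: 1.
Lipinski HBA = 2 + 1 = 3.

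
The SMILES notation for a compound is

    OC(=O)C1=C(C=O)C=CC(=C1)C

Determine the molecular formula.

Walk through each heavy atom and fill implicit hydrogens from standard valence (C 4, N 3, O 2, S 2, halogen 1):
  atom 1: O, bond orders sum to 1 (valence 2) → 1 H
  atom 2: C, bond orders sum to 4 (valence 4) → 0 H
  atom 3: O, bond orders sum to 2 (valence 2) → 0 H
  atom 4: C, bond orders sum to 4 (valence 4) → 0 H
  atom 5: C, bond orders sum to 4 (valence 4) → 0 H
  atom 6: C, bond orders sum to 3 (valence 4) → 1 H
  atom 7: O, bond orders sum to 2 (valence 2) → 0 H
  atom 8: C, bond orders sum to 3 (valence 4) → 1 H
  atom 9: C, bond orders sum to 3 (valence 4) → 1 H
  atom 10: C, bond orders sum to 4 (valence 4) → 0 H
  atom 11: C, bond orders sum to 3 (valence 4) → 1 H
  atom 12: C, bond orders sum to 1 (valence 4) → 3 H
Totals → C:9, H:8, O:3.
In Hill order: C9H8O3.

C9H8O3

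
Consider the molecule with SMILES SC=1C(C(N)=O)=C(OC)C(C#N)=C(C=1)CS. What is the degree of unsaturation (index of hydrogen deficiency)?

7

Molecular formula: C10H10N2O2S2.
DoU = (2C + 2 + N − H − X) / 2, where X is the halogen count and O/S are ignored.
    = (2·10 + 2 + 2 − 10 − 0) / 2 = 14 / 2 = 7.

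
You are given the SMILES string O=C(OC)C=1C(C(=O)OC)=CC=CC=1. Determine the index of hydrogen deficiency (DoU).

6

Degree of unsaturation = (number of rings) + (number of π bonds).
Ring closures in the SMILES: 1.
π bonds: 5 double bonds (each 1 DoU) → 5 DoU from unsaturation.
Total DoU = 1 + 5 = 6.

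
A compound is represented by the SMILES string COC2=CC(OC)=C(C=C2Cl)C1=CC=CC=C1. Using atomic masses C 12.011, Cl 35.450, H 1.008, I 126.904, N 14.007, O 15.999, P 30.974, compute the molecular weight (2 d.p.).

248.71 g/mol

First, the molecular formula is C14H13ClO2 (counting implicit H from valence).
  C: 14 × 12.011 = 168.154
  Cl: 1 × 35.450 = 35.450
  H: 13 × 1.008 = 13.104
  O: 2 × 15.999 = 31.998
Sum: 14×12.011 + 1×35.450 + 13×1.008 + 2×15.999 = 248.706 → 248.71 g/mol.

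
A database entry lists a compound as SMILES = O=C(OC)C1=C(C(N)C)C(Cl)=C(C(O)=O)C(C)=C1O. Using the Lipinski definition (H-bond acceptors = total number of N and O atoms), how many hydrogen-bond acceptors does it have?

6

N atoms: 1; O atoms: 5.
Lipinski HBA = 1 + 5 = 6.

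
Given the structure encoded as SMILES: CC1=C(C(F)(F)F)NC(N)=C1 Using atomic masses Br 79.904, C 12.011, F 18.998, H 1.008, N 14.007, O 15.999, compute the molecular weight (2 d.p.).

164.13 g/mol

First, the molecular formula is C6H7F3N2 (counting implicit H from valence).
  C: 6 × 12.011 = 72.066
  F: 3 × 18.998 = 56.994
  H: 7 × 1.008 = 7.056
  N: 2 × 14.007 = 28.014
Sum: 6×12.011 + 3×18.998 + 7×1.008 + 2×14.007 = 164.130 → 164.13 g/mol.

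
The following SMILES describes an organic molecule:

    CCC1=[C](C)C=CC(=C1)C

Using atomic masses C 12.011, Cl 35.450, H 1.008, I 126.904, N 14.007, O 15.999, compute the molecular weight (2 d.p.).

First, the molecular formula is C10H14 (counting implicit H from valence).
  C: 10 × 12.011 = 120.110
  H: 14 × 1.008 = 14.112
Sum: 10×12.011 + 14×1.008 = 134.222 → 134.22 g/mol.

134.22 g/mol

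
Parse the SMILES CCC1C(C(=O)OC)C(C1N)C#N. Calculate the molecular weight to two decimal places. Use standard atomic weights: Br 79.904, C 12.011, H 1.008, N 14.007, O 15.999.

First, the molecular formula is C9H14N2O2 (counting implicit H from valence).
  C: 9 × 12.011 = 108.099
  H: 14 × 1.008 = 14.112
  N: 2 × 14.007 = 28.014
  O: 2 × 15.999 = 31.998
Sum: 9×12.011 + 14×1.008 + 2×14.007 + 2×15.999 = 182.223 → 182.22 g/mol.

182.22 g/mol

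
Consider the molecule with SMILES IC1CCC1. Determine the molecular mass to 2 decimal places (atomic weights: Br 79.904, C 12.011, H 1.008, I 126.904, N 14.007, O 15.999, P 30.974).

182.00 g/mol

First, the molecular formula is C4H7I (counting implicit H from valence).
  C: 4 × 12.011 = 48.044
  H: 7 × 1.008 = 7.056
  I: 1 × 126.904 = 126.904
Sum: 4×12.011 + 7×1.008 + 1×126.904 = 182.004 → 182.00 g/mol.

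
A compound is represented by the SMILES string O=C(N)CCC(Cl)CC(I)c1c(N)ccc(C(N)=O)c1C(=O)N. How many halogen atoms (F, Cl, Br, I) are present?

2

Halogen atoms appear at heavy-atom positions 7, 10 (1×Cl, 1×I).
Other groups present: 3 amide, 1 primary amine.
Halogen count: 2.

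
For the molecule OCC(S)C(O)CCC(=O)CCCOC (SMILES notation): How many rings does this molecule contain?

In SMILES, each pair of matching ring-closure digits denotes one ring-closing bond; the number of such bonds equals the number of independent rings.
Ring-closure bonds here: 0.

0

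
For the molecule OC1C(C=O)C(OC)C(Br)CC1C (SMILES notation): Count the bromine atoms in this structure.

1

Scan the SMILES for Br atoms (remember two-letter symbols like Cl and Br are single atoms).
Bromine count: 1.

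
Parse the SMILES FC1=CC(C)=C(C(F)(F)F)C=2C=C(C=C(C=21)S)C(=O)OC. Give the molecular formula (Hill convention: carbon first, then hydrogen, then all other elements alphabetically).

C14H10F4O2S

Walk through each heavy atom and fill implicit hydrogens from standard valence (C 4, N 3, O 2, S 2, halogen 1):
  atom 1: F (halogen, monovalent) → 0 H
  atom 2: C, bond orders sum to 4 (valence 4) → 0 H
  atom 3: C, bond orders sum to 3 (valence 4) → 1 H
  atom 4: C, bond orders sum to 4 (valence 4) → 0 H
  atom 5: C, bond orders sum to 1 (valence 4) → 3 H
  atom 6: C, bond orders sum to 4 (valence 4) → 0 H
  atom 7: C, bond orders sum to 4 (valence 4) → 0 H
  atom 8: F (halogen, monovalent) → 0 H
  atom 9: F (halogen, monovalent) → 0 H
  atom 10: F (halogen, monovalent) → 0 H
  atom 11: C, bond orders sum to 4 (valence 4) → 0 H
  atom 12: C, bond orders sum to 3 (valence 4) → 1 H
  atom 13: C, bond orders sum to 4 (valence 4) → 0 H
  atom 14: C, bond orders sum to 3 (valence 4) → 1 H
  atom 15: C, bond orders sum to 4 (valence 4) → 0 H
  atom 16: C, bond orders sum to 4 (valence 4) → 0 H
  atom 17: S, bond orders sum to 1 (valence 2) → 1 H
  atom 18: C, bond orders sum to 4 (valence 4) → 0 H
  atom 19: O, bond orders sum to 2 (valence 2) → 0 H
  atom 20: O, bond orders sum to 2 (valence 2) → 0 H
  atom 21: C, bond orders sum to 1 (valence 4) → 3 H
Totals → C:14, H:10, F:4, O:2, S:1.
In Hill order: C14H10F4O2S.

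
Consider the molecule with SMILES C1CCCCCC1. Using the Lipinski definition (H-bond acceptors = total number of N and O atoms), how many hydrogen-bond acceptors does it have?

0

N atoms: 0; O atoms: 0.
Lipinski HBA = 0 + 0 = 0.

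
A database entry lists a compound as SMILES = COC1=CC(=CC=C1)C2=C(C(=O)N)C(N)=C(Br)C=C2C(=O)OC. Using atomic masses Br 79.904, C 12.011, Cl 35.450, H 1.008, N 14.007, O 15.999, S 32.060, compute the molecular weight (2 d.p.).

379.21 g/mol

First, the molecular formula is C16H15BrN2O4 (counting implicit H from valence).
  Br: 1 × 79.904 = 79.904
  C: 16 × 12.011 = 192.176
  H: 15 × 1.008 = 15.120
  N: 2 × 14.007 = 28.014
  O: 4 × 15.999 = 63.996
Sum: 1×79.904 + 16×12.011 + 15×1.008 + 2×14.007 + 4×15.999 = 379.210 → 379.21 g/mol.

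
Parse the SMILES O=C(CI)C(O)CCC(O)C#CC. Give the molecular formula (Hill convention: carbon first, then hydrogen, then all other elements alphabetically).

Walk through each heavy atom and fill implicit hydrogens from standard valence (C 4, N 3, O 2, S 2, halogen 1):
  atom 1: O, bond orders sum to 2 (valence 2) → 0 H
  atom 2: C, bond orders sum to 4 (valence 4) → 0 H
  atom 3: C, bond orders sum to 2 (valence 4) → 2 H
  atom 4: I (halogen, monovalent) → 0 H
  atom 5: C, bond orders sum to 3 (valence 4) → 1 H
  atom 6: O, bond orders sum to 1 (valence 2) → 1 H
  atom 7: C, bond orders sum to 2 (valence 4) → 2 H
  atom 8: C, bond orders sum to 2 (valence 4) → 2 H
  atom 9: C, bond orders sum to 3 (valence 4) → 1 H
  atom 10: O, bond orders sum to 1 (valence 2) → 1 H
  atom 11: C, bond orders sum to 4 (valence 4) → 0 H
  atom 12: C, bond orders sum to 4 (valence 4) → 0 H
  atom 13: C, bond orders sum to 1 (valence 4) → 3 H
Totals → C:9, H:13, I:1, O:3.
In Hill order: C9H13IO3.

C9H13IO3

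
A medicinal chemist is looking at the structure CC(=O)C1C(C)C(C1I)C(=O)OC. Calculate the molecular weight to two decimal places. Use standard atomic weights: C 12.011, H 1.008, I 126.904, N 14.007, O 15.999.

296.10 g/mol

First, the molecular formula is C9H13IO3 (counting implicit H from valence).
  C: 9 × 12.011 = 108.099
  H: 13 × 1.008 = 13.104
  I: 1 × 126.904 = 126.904
  O: 3 × 15.999 = 47.997
Sum: 9×12.011 + 13×1.008 + 1×126.904 + 3×15.999 = 296.104 → 296.10 g/mol.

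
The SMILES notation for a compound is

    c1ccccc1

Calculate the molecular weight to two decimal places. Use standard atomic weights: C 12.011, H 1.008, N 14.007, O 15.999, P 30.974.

First, the molecular formula is C6H6 (counting implicit H from valence).
  C: 6 × 12.011 = 72.066
  H: 6 × 1.008 = 6.048
Sum: 6×12.011 + 6×1.008 = 78.114 → 78.11 g/mol.

78.11 g/mol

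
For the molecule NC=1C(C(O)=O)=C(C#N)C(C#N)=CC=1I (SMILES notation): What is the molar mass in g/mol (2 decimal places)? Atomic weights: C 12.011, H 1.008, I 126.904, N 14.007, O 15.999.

313.05 g/mol

First, the molecular formula is C9H4IN3O2 (counting implicit H from valence).
  C: 9 × 12.011 = 108.099
  H: 4 × 1.008 = 4.032
  I: 1 × 126.904 = 126.904
  N: 3 × 14.007 = 42.021
  O: 2 × 15.999 = 31.998
Sum: 9×12.011 + 4×1.008 + 1×126.904 + 3×14.007 + 2×15.999 = 313.054 → 313.05 g/mol.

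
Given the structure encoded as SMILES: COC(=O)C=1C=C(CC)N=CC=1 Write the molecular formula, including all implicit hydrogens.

C9H11NO2

Walk through each heavy atom and fill implicit hydrogens from standard valence (C 4, N 3, O 2, S 2, halogen 1):
  atom 1: C, bond orders sum to 1 (valence 4) → 3 H
  atom 2: O, bond orders sum to 2 (valence 2) → 0 H
  atom 3: C, bond orders sum to 4 (valence 4) → 0 H
  atom 4: O, bond orders sum to 2 (valence 2) → 0 H
  atom 5: C, bond orders sum to 4 (valence 4) → 0 H
  atom 6: C, bond orders sum to 3 (valence 4) → 1 H
  atom 7: C, bond orders sum to 4 (valence 4) → 0 H
  atom 8: C, bond orders sum to 2 (valence 4) → 2 H
  atom 9: C, bond orders sum to 1 (valence 4) → 3 H
  atom 10: N, bond orders sum to 3 (valence 3) → 0 H
  atom 11: C, bond orders sum to 3 (valence 4) → 1 H
  atom 12: C, bond orders sum to 3 (valence 4) → 1 H
Totals → C:9, H:11, N:1, O:2.
In Hill order: C9H11NO2.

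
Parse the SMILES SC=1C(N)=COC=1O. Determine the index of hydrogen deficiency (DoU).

Degree of unsaturation = (number of rings) + (number of π bonds).
Ring closures in the SMILES: 1.
π bonds: 2 double bonds (each 1 DoU) → 2 DoU from unsaturation.
Total DoU = 1 + 2 = 3.

3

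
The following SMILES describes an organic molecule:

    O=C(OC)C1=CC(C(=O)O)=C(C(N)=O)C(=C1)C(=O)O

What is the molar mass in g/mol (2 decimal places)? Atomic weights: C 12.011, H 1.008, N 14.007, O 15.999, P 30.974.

First, the molecular formula is C11H9NO7 (counting implicit H from valence).
  C: 11 × 12.011 = 132.121
  H: 9 × 1.008 = 9.072
  N: 1 × 14.007 = 14.007
  O: 7 × 15.999 = 111.993
Sum: 11×12.011 + 9×1.008 + 1×14.007 + 7×15.999 = 267.193 → 267.19 g/mol.

267.19 g/mol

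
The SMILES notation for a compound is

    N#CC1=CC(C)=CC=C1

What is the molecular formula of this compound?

C8H7N

Walk through each heavy atom and fill implicit hydrogens from standard valence (C 4, N 3, O 2, S 2, halogen 1):
  atom 1: N, bond orders sum to 3 (valence 3) → 0 H
  atom 2: C, bond orders sum to 4 (valence 4) → 0 H
  atom 3: C, bond orders sum to 4 (valence 4) → 0 H
  atom 4: C, bond orders sum to 3 (valence 4) → 1 H
  atom 5: C, bond orders sum to 4 (valence 4) → 0 H
  atom 6: C, bond orders sum to 1 (valence 4) → 3 H
  atom 7: C, bond orders sum to 3 (valence 4) → 1 H
  atom 8: C, bond orders sum to 3 (valence 4) → 1 H
  atom 9: C, bond orders sum to 3 (valence 4) → 1 H
Totals → C:8, H:7, N:1.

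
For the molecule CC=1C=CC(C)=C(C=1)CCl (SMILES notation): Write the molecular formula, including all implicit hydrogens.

C9H11Cl

Walk through each heavy atom and fill implicit hydrogens from standard valence (C 4, N 3, O 2, S 2, halogen 1):
  atom 1: C, bond orders sum to 1 (valence 4) → 3 H
  atom 2: C, bond orders sum to 4 (valence 4) → 0 H
  atom 3: C, bond orders sum to 3 (valence 4) → 1 H
  atom 4: C, bond orders sum to 3 (valence 4) → 1 H
  atom 5: C, bond orders sum to 4 (valence 4) → 0 H
  atom 6: C, bond orders sum to 1 (valence 4) → 3 H
  atom 7: C, bond orders sum to 4 (valence 4) → 0 H
  atom 8: C, bond orders sum to 3 (valence 4) → 1 H
  atom 9: C, bond orders sum to 2 (valence 4) → 2 H
  atom 10: Cl (halogen, monovalent) → 0 H
Totals → C:9, H:11, Cl:1.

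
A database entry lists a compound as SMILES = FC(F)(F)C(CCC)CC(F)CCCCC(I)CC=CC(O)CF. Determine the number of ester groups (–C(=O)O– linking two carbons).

0

Scan the SMILES for the ester motif — none present.
Groups that are present: 1 alkene, 1 hydroxyl.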